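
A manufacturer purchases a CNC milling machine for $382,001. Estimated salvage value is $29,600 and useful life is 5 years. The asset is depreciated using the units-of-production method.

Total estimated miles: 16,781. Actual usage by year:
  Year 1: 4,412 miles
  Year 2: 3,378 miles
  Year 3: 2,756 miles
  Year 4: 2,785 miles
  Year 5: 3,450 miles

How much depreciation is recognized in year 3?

Depreciable base = $382,001 − $29,600 = $352,401.
Rate = $352,401 / 16,781 miles = $21 per mile.
Year 1: 4,412 × $21 = $92,652. Book value $289,349.
Year 2: 3,378 × $21 = $70,938. Book value $218,411.
Year 3: 2,756 × $21 = $57,876. Book value $160,535.

$57,876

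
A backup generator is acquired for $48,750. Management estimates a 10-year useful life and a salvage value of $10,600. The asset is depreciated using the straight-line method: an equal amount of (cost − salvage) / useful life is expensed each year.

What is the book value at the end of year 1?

$44,935

Depreciable base = $48,750 − $10,600 = $38,150.
Annual expense = $38,150 / 10 = $3,815.
End of year 1: book value $44,935.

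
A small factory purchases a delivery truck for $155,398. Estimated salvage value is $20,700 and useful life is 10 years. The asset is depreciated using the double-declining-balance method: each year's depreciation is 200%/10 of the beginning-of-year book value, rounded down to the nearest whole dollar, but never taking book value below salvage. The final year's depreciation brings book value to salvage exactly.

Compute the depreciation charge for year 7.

Depreciable base = $155,398 − $20,700 = $134,698.
Year 1: ⌊$155,398 × 200%/10⌋ = $31,079. Book value $124,319.
Year 2: ⌊$124,319 × 200%/10⌋ = $24,863. Book value $99,456.
Year 3: ⌊$99,456 × 200%/10⌋ = $19,891. Book value $79,565.
Year 4: ⌊$79,565 × 200%/10⌋ = $15,913. Book value $63,652.
Year 5: ⌊$63,652 × 200%/10⌋ = $12,730. Book value $50,922.
Year 6: ⌊$50,922 × 200%/10⌋ = $10,184. Book value $40,738.
Year 7: ⌊$40,738 × 200%/10⌋ = $8,147. Book value $32,591.

$8,147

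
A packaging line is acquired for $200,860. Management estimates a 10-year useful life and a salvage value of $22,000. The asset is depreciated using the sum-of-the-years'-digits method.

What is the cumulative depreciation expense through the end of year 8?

Depreciable base = $200,860 − $22,000 = $178,860.
Sum of the years' digits = 10+9+8+7+6+5+4+3+2+1 = 55.
Year 1: $178,860 × 10/55 = $32,520. Book value $168,340.
Year 2: $178,860 × 9/55 = $29,268. Book value $139,072.
Year 3: $178,860 × 8/55 = $26,016. Book value $113,056.
Year 4: $178,860 × 7/55 = $22,764. Book value $90,292.
Year 5: $178,860 × 6/55 = $19,512. Book value $70,780.
Year 6: $178,860 × 5/55 = $16,260. Book value $54,520.
Year 7: $178,860 × 4/55 = $13,008. Book value $41,512.
Year 8: $178,860 × 3/55 = $9,756. Book value $31,756.
Accumulated through year 8 = $200,860 − $31,756 = $169,104.

$169,104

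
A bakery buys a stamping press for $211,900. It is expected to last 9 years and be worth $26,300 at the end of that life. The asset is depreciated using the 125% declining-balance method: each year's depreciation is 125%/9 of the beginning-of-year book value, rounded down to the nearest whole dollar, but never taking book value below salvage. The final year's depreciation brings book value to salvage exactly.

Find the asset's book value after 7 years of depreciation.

Depreciable base = $211,900 − $26,300 = $185,600.
Year 1: ⌊$211,900 × 125%/9⌋ = $29,430. Book value $182,470.
Year 2: ⌊$182,470 × 125%/9⌋ = $25,343. Book value $157,127.
Year 3: ⌊$157,127 × 125%/9⌋ = $21,823. Book value $135,304.
Year 4: ⌊$135,304 × 125%/9⌋ = $18,792. Book value $116,512.
Year 5: ⌊$116,512 × 125%/9⌋ = $16,182. Book value $100,330.
Year 6: ⌊$100,330 × 125%/9⌋ = $13,934. Book value $86,396.
Year 7: ⌊$86,396 × 125%/9⌋ = $11,999. Book value $74,397.

$74,397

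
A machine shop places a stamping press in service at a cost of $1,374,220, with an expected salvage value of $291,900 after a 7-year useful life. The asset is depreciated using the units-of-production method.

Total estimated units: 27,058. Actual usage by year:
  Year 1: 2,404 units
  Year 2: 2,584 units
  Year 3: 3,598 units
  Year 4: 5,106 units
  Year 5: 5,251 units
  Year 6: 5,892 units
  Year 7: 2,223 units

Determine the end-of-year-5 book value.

$616,500

Depreciable base = $1,374,220 − $291,900 = $1,082,320.
Rate = $1,082,320 / 27,058 units = $40 per unit.
Year 1: 2,404 × $40 = $96,160. Book value $1,278,060.
Year 2: 2,584 × $40 = $103,360. Book value $1,174,700.
Year 3: 3,598 × $40 = $143,920. Book value $1,030,780.
Year 4: 5,106 × $40 = $204,240. Book value $826,540.
Year 5: 5,251 × $40 = $210,040. Book value $616,500.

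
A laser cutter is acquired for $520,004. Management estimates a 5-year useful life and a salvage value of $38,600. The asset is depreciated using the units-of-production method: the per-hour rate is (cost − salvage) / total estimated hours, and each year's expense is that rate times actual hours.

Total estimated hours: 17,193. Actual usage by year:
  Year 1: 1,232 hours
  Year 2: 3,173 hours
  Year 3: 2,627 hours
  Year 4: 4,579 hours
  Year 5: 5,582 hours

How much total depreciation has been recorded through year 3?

Depreciable base = $520,004 − $38,600 = $481,404.
Rate = $481,404 / 17,193 hours = $28 per hour.
Year 1: 1,232 × $28 = $34,496. Book value $485,508.
Year 2: 3,173 × $28 = $88,844. Book value $396,664.
Year 3: 2,627 × $28 = $73,556. Book value $323,108.
Accumulated through year 3 = $520,004 − $323,108 = $196,896.

$196,896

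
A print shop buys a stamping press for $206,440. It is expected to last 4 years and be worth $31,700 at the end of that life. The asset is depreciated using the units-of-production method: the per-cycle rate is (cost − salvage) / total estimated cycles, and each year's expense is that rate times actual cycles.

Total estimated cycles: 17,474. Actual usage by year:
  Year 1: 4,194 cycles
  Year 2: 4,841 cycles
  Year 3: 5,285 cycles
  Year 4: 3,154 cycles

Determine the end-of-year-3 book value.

$63,240

Depreciable base = $206,440 − $31,700 = $174,740.
Rate = $174,740 / 17,474 cycles = $10 per cycle.
Year 1: 4,194 × $10 = $41,940. Book value $164,500.
Year 2: 4,841 × $10 = $48,410. Book value $116,090.
Year 3: 5,285 × $10 = $52,850. Book value $63,240.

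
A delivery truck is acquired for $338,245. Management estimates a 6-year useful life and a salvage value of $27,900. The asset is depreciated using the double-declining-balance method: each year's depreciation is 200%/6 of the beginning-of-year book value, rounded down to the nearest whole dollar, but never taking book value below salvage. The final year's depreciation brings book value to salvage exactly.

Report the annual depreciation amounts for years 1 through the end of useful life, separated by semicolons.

Depreciable base = $338,245 − $27,900 = $310,345.
Year 1: ⌊$338,245 × 200%/6⌋ = $112,748. Book value $225,497.
Year 2: ⌊$225,497 × 200%/6⌋ = $75,165. Book value $150,332.
Year 3: ⌊$150,332 × 200%/6⌋ = $50,110. Book value $100,222.
Year 4: ⌊$100,222 × 200%/6⌋ = $33,407. Book value $66,815.
Year 5: ⌊$66,815 × 200%/6⌋ = $22,271. Book value $44,544.
Year 6 (final): $44,544 − $27,900 = $16,644. Book value $27,900.

$112,748; $75,165; $50,110; $33,407; $22,271; $16,644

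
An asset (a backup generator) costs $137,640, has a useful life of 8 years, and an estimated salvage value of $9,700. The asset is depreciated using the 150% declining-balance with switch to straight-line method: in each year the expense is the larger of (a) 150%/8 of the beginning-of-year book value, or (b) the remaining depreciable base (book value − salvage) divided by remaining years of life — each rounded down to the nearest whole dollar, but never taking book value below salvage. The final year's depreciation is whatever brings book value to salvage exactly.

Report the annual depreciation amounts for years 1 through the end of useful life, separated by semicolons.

Depreciable base = $137,640 − $9,700 = $127,940.
Year 1: DB = ⌊$137,640 × 150%/8⌋ = $25,807; SL = ⌊$127,940/8⌋ = $15,992 → take DB $25,807. Book value $111,833.
Year 2: DB = ⌊$111,833 × 150%/8⌋ = $20,968; SL = ⌊$102,133/7⌋ = $14,590 → take DB $20,968. Book value $90,865.
Year 3: DB = ⌊$90,865 × 150%/8⌋ = $17,037; SL = ⌊$81,165/6⌋ = $13,527 → take DB $17,037. Book value $73,828.
Year 4: DB = ⌊$73,828 × 150%/8⌋ = $13,842; SL = ⌊$64,128/5⌋ = $12,825 → take DB $13,842. Book value $59,986.
Year 5: DB = ⌊$59,986 × 150%/8⌋ = $11,247; SL = ⌊$50,286/4⌋ = $12,571 → take SL $12,571. Book value $47,415.
Year 6: DB = ⌊$47,415 × 150%/8⌋ = $8,890; SL = ⌊$37,715/3⌋ = $12,571 → take SL $12,571. Book value $34,844.
Year 7: DB = ⌊$34,844 × 150%/8⌋ = $6,533; SL = ⌊$25,144/2⌋ = $12,572 → take SL $12,572. Book value $22,272.
Year 8 (final): $22,272 − $9,700 = $12,572. Book value $9,700.

$25,807; $20,968; $17,037; $13,842; $12,571; $12,571; $12,572; $12,572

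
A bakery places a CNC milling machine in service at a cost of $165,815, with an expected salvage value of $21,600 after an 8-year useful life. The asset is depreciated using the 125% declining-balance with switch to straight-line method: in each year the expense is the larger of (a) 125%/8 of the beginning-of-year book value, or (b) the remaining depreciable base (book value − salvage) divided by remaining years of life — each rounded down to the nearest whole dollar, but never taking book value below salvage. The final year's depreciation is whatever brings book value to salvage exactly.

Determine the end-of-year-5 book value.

Depreciable base = $165,815 − $21,600 = $144,215.
Year 1: DB = ⌊$165,815 × 125%/8⌋ = $25,908; SL = ⌊$144,215/8⌋ = $18,026 → take DB $25,908. Book value $139,907.
Year 2: DB = ⌊$139,907 × 125%/8⌋ = $21,860; SL = ⌊$118,307/7⌋ = $16,901 → take DB $21,860. Book value $118,047.
Year 3: DB = ⌊$118,047 × 125%/8⌋ = $18,444; SL = ⌊$96,447/6⌋ = $16,074 → take DB $18,444. Book value $99,603.
Year 4: DB = ⌊$99,603 × 125%/8⌋ = $15,562; SL = ⌊$78,003/5⌋ = $15,600 → take SL $15,600. Book value $84,003.
Year 5: DB = ⌊$84,003 × 125%/8⌋ = $13,125; SL = ⌊$62,403/4⌋ = $15,600 → take SL $15,600. Book value $68,403.

$68,403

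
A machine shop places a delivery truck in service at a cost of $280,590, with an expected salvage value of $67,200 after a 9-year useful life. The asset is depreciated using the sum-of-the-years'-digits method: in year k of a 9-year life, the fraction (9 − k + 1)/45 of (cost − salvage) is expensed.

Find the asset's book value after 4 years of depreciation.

$138,330

Depreciable base = $280,590 − $67,200 = $213,390.
Sum of the years' digits = 9+8+7+6+5+4+3+2+1 = 45.
Year 1: $213,390 × 9/45 = $42,678. Book value $237,912.
Year 2: $213,390 × 8/45 = $37,936. Book value $199,976.
Year 3: $213,390 × 7/45 = $33,194. Book value $166,782.
Year 4: $213,390 × 6/45 = $28,452. Book value $138,330.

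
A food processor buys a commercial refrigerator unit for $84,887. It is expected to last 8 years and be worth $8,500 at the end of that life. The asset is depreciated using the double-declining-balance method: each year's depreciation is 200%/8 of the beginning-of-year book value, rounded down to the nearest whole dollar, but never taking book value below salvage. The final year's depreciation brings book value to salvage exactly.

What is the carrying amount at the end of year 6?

$15,109

Depreciable base = $84,887 − $8,500 = $76,387.
Year 1: ⌊$84,887 × 200%/8⌋ = $21,221. Book value $63,666.
Year 2: ⌊$63,666 × 200%/8⌋ = $15,916. Book value $47,750.
Year 3: ⌊$47,750 × 200%/8⌋ = $11,937. Book value $35,813.
Year 4: ⌊$35,813 × 200%/8⌋ = $8,953. Book value $26,860.
Year 5: ⌊$26,860 × 200%/8⌋ = $6,715. Book value $20,145.
Year 6: ⌊$20,145 × 200%/8⌋ = $5,036. Book value $15,109.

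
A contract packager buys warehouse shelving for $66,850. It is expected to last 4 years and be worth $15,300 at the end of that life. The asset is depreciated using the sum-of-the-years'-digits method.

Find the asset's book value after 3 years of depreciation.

$20,455

Depreciable base = $66,850 − $15,300 = $51,550.
Sum of the years' digits = 4+3+2+1 = 10.
Year 1: $51,550 × 4/10 = $20,620. Book value $46,230.
Year 2: $51,550 × 3/10 = $15,465. Book value $30,765.
Year 3: $51,550 × 2/10 = $10,310. Book value $20,455.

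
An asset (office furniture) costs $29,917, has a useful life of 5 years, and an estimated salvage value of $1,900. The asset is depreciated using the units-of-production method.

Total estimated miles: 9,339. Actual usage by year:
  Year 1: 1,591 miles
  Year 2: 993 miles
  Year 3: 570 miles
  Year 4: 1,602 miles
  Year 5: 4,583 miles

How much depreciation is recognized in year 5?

Depreciable base = $29,917 − $1,900 = $28,017.
Rate = $28,017 / 9,339 miles = $3 per mile.
Year 1: 1,591 × $3 = $4,773. Book value $25,144.
Year 2: 993 × $3 = $2,979. Book value $22,165.
Year 3: 570 × $3 = $1,710. Book value $20,455.
Year 4: 1,602 × $3 = $4,806. Book value $15,649.
Year 5: 4,583 × $3 = $13,749. Book value $1,900.

$13,749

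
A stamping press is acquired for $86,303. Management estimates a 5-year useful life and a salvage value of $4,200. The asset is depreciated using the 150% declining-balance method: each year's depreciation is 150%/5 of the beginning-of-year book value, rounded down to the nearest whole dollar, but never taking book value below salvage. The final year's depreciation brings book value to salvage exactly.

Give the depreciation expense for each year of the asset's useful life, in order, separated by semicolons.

$25,890; $18,123; $12,687; $8,880; $16,523

Depreciable base = $86,303 − $4,200 = $82,103.
Year 1: ⌊$86,303 × 150%/5⌋ = $25,890. Book value $60,413.
Year 2: ⌊$60,413 × 150%/5⌋ = $18,123. Book value $42,290.
Year 3: ⌊$42,290 × 150%/5⌋ = $12,687. Book value $29,603.
Year 4: ⌊$29,603 × 150%/5⌋ = $8,880. Book value $20,723.
Year 5 (final): $20,723 − $4,200 = $16,523. Book value $4,200.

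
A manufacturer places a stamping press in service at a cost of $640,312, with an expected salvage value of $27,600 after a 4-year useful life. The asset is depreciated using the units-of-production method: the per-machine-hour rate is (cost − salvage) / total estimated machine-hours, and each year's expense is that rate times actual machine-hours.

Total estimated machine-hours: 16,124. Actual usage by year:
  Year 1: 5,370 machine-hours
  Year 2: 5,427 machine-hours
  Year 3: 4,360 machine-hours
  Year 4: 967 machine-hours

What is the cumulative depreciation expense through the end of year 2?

$410,286

Depreciable base = $640,312 − $27,600 = $612,712.
Rate = $612,712 / 16,124 machine-hours = $38 per machine-hour.
Year 1: 5,370 × $38 = $204,060. Book value $436,252.
Year 2: 5,427 × $38 = $206,226. Book value $230,026.
Accumulated through year 2 = $640,312 − $230,026 = $410,286.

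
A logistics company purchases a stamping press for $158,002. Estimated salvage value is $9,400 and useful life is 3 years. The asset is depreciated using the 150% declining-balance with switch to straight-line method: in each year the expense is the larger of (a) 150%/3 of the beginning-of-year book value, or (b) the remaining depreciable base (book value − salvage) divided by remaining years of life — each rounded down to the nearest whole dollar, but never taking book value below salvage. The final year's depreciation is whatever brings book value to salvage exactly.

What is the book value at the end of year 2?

Depreciable base = $158,002 − $9,400 = $148,602.
Year 1: DB = ⌊$158,002 × 150%/3⌋ = $79,001; SL = ⌊$148,602/3⌋ = $49,534 → take DB $79,001. Book value $79,001.
Year 2: DB = ⌊$79,001 × 150%/3⌋ = $39,500; SL = ⌊$69,601/2⌋ = $34,800 → take DB $39,500. Book value $39,501.

$39,501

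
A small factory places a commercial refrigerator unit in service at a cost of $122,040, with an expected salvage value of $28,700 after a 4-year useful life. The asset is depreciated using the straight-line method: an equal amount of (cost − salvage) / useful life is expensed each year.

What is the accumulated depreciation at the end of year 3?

Depreciable base = $122,040 − $28,700 = $93,340.
Annual expense = $93,340 / 4 = $23,335.
End of year 1: book value $98,705.
End of year 2: book value $75,370.
End of year 3: book value $52,035.
Accumulated through year 3 = $122,040 − $52,035 = $70,005.

$70,005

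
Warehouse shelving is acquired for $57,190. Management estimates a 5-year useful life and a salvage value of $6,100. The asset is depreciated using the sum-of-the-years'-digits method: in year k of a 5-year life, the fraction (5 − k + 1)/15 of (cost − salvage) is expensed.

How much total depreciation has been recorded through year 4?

Depreciable base = $57,190 − $6,100 = $51,090.
Sum of the years' digits = 5+4+3+2+1 = 15.
Year 1: $51,090 × 5/15 = $17,030. Book value $40,160.
Year 2: $51,090 × 4/15 = $13,624. Book value $26,536.
Year 3: $51,090 × 3/15 = $10,218. Book value $16,318.
Year 4: $51,090 × 2/15 = $6,812. Book value $9,506.
Accumulated through year 4 = $57,190 − $9,506 = $47,684.

$47,684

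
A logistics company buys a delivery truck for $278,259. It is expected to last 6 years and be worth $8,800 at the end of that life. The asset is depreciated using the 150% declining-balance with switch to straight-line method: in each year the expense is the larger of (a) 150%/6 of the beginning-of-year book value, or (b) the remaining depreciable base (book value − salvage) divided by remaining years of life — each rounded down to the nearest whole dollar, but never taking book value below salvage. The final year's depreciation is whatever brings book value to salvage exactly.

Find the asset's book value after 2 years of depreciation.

Depreciable base = $278,259 − $8,800 = $269,459.
Year 1: DB = ⌊$278,259 × 150%/6⌋ = $69,564; SL = ⌊$269,459/6⌋ = $44,909 → take DB $69,564. Book value $208,695.
Year 2: DB = ⌊$208,695 × 150%/6⌋ = $52,173; SL = ⌊$199,895/5⌋ = $39,979 → take DB $52,173. Book value $156,522.

$156,522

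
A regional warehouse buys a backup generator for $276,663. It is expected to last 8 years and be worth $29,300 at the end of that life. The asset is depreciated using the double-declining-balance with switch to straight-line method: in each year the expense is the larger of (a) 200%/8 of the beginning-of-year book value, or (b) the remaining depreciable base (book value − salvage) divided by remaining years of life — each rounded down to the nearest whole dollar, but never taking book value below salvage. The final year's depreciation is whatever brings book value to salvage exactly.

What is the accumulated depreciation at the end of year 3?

$159,945

Depreciable base = $276,663 − $29,300 = $247,363.
Year 1: DB = ⌊$276,663 × 200%/8⌋ = $69,165; SL = ⌊$247,363/8⌋ = $30,920 → take DB $69,165. Book value $207,498.
Year 2: DB = ⌊$207,498 × 200%/8⌋ = $51,874; SL = ⌊$178,198/7⌋ = $25,456 → take DB $51,874. Book value $155,624.
Year 3: DB = ⌊$155,624 × 200%/8⌋ = $38,906; SL = ⌊$126,324/6⌋ = $21,054 → take DB $38,906. Book value $116,718.
Accumulated through year 3 = $276,663 − $116,718 = $159,945.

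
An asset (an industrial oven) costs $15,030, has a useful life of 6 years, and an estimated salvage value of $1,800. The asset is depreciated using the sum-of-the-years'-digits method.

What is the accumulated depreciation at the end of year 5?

Depreciable base = $15,030 − $1,800 = $13,230.
Sum of the years' digits = 6+5+4+3+2+1 = 21.
Year 1: $13,230 × 6/21 = $3,780. Book value $11,250.
Year 2: $13,230 × 5/21 = $3,150. Book value $8,100.
Year 3: $13,230 × 4/21 = $2,520. Book value $5,580.
Year 4: $13,230 × 3/21 = $1,890. Book value $3,690.
Year 5: $13,230 × 2/21 = $1,260. Book value $2,430.
Accumulated through year 5 = $15,030 − $2,430 = $12,600.

$12,600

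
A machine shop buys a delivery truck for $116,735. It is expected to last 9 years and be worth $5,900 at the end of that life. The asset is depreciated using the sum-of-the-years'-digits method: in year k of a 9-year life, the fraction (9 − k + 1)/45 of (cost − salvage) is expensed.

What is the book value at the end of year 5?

$30,530

Depreciable base = $116,735 − $5,900 = $110,835.
Sum of the years' digits = 9+8+7+6+5+4+3+2+1 = 45.
Year 1: $110,835 × 9/45 = $22,167. Book value $94,568.
Year 2: $110,835 × 8/45 = $19,704. Book value $74,864.
Year 3: $110,835 × 7/45 = $17,241. Book value $57,623.
Year 4: $110,835 × 6/45 = $14,778. Book value $42,845.
Year 5: $110,835 × 5/45 = $12,315. Book value $30,530.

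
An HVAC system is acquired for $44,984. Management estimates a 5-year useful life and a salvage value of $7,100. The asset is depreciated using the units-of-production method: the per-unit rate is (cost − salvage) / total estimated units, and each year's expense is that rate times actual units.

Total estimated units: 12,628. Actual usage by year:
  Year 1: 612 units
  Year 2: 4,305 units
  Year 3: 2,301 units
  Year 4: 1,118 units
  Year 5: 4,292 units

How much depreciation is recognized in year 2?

$12,915

Depreciable base = $44,984 − $7,100 = $37,884.
Rate = $37,884 / 12,628 units = $3 per unit.
Year 1: 612 × $3 = $1,836. Book value $43,148.
Year 2: 4,305 × $3 = $12,915. Book value $30,233.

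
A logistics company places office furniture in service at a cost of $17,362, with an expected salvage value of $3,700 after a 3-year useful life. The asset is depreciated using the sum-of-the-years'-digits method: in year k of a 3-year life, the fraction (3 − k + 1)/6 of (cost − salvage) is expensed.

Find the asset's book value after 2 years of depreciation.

$5,977

Depreciable base = $17,362 − $3,700 = $13,662.
Sum of the years' digits = 3+2+1 = 6.
Year 1: $13,662 × 3/6 = $6,831. Book value $10,531.
Year 2: $13,662 × 2/6 = $4,554. Book value $5,977.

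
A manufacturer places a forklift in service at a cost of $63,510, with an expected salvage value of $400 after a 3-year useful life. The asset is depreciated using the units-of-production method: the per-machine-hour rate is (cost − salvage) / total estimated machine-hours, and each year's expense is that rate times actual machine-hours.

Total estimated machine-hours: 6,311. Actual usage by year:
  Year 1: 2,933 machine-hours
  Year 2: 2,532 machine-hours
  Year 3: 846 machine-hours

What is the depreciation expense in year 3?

$8,460

Depreciable base = $63,510 − $400 = $63,110.
Rate = $63,110 / 6,311 machine-hours = $10 per machine-hour.
Year 1: 2,933 × $10 = $29,330. Book value $34,180.
Year 2: 2,532 × $10 = $25,320. Book value $8,860.
Year 3: 846 × $10 = $8,460. Book value $400.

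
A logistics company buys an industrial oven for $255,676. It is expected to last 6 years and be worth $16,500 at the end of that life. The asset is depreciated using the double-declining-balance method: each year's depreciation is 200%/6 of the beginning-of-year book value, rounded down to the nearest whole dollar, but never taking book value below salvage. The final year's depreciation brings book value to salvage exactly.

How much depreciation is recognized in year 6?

$17,170

Depreciable base = $255,676 − $16,500 = $239,176.
Year 1: ⌊$255,676 × 200%/6⌋ = $85,225. Book value $170,451.
Year 2: ⌊$170,451 × 200%/6⌋ = $56,817. Book value $113,634.
Year 3: ⌊$113,634 × 200%/6⌋ = $37,878. Book value $75,756.
Year 4: ⌊$75,756 × 200%/6⌋ = $25,252. Book value $50,504.
Year 5: ⌊$50,504 × 200%/6⌋ = $16,834. Book value $33,670.
Year 6 (final): $33,670 − $16,500 = $17,170. Book value $16,500.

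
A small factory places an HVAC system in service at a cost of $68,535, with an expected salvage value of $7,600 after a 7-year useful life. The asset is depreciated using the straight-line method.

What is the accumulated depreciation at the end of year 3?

$26,115

Depreciable base = $68,535 − $7,600 = $60,935.
Annual expense = $60,935 / 7 = $8,705.
End of year 1: book value $59,830.
End of year 2: book value $51,125.
End of year 3: book value $42,420.
Accumulated through year 3 = $68,535 − $42,420 = $26,115.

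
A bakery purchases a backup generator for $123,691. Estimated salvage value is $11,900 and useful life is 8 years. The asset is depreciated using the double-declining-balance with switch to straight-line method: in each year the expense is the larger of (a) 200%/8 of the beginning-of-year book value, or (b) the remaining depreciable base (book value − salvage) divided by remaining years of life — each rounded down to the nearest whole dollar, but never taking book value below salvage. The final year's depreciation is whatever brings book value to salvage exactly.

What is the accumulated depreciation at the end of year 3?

$71,508

Depreciable base = $123,691 − $11,900 = $111,791.
Year 1: DB = ⌊$123,691 × 200%/8⌋ = $30,922; SL = ⌊$111,791/8⌋ = $13,973 → take DB $30,922. Book value $92,769.
Year 2: DB = ⌊$92,769 × 200%/8⌋ = $23,192; SL = ⌊$80,869/7⌋ = $11,552 → take DB $23,192. Book value $69,577.
Year 3: DB = ⌊$69,577 × 200%/8⌋ = $17,394; SL = ⌊$57,677/6⌋ = $9,612 → take DB $17,394. Book value $52,183.
Accumulated through year 3 = $123,691 − $52,183 = $71,508.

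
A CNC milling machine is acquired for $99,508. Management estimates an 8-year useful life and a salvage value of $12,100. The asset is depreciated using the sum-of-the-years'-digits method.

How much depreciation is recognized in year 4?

Depreciable base = $99,508 − $12,100 = $87,408.
Sum of the years' digits = 8+7+6+5+4+3+2+1 = 36.
Year 1: $87,408 × 8/36 = $19,424. Book value $80,084.
Year 2: $87,408 × 7/36 = $16,996. Book value $63,088.
Year 3: $87,408 × 6/36 = $14,568. Book value $48,520.
Year 4: $87,408 × 5/36 = $12,140. Book value $36,380.

$12,140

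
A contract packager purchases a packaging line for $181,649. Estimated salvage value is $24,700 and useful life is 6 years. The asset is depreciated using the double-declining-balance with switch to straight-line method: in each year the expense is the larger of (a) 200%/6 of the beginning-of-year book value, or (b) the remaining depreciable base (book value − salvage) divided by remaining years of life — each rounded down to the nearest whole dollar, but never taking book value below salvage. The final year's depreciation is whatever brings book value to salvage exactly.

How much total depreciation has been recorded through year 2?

Depreciable base = $181,649 − $24,700 = $156,949.
Year 1: DB = ⌊$181,649 × 200%/6⌋ = $60,549; SL = ⌊$156,949/6⌋ = $26,158 → take DB $60,549. Book value $121,100.
Year 2: DB = ⌊$121,100 × 200%/6⌋ = $40,366; SL = ⌊$96,400/5⌋ = $19,280 → take DB $40,366. Book value $80,734.
Accumulated through year 2 = $181,649 − $80,734 = $100,915.

$100,915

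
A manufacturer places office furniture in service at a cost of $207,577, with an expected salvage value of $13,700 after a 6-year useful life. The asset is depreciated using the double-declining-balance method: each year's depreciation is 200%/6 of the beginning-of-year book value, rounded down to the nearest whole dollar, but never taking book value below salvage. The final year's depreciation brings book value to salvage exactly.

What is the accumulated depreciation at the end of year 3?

Depreciable base = $207,577 − $13,700 = $193,877.
Year 1: ⌊$207,577 × 200%/6⌋ = $69,192. Book value $138,385.
Year 2: ⌊$138,385 × 200%/6⌋ = $46,128. Book value $92,257.
Year 3: ⌊$92,257 × 200%/6⌋ = $30,752. Book value $61,505.
Accumulated through year 3 = $207,577 − $61,505 = $146,072.

$146,072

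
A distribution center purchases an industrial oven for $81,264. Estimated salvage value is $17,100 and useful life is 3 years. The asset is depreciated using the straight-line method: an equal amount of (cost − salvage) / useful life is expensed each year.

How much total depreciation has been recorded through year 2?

Depreciable base = $81,264 − $17,100 = $64,164.
Annual expense = $64,164 / 3 = $21,388.
End of year 1: book value $59,876.
End of year 2: book value $38,488.
Accumulated through year 2 = $81,264 − $38,488 = $42,776.

$42,776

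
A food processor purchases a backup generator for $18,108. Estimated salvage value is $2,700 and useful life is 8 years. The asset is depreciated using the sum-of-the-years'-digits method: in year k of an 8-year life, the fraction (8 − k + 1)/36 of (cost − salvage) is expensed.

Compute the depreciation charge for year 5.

Depreciable base = $18,108 − $2,700 = $15,408.
Sum of the years' digits = 8+7+6+5+4+3+2+1 = 36.
Year 1: $15,408 × 8/36 = $3,424. Book value $14,684.
Year 2: $15,408 × 7/36 = $2,996. Book value $11,688.
Year 3: $15,408 × 6/36 = $2,568. Book value $9,120.
Year 4: $15,408 × 5/36 = $2,140. Book value $6,980.
Year 5: $15,408 × 4/36 = $1,712. Book value $5,268.

$1,712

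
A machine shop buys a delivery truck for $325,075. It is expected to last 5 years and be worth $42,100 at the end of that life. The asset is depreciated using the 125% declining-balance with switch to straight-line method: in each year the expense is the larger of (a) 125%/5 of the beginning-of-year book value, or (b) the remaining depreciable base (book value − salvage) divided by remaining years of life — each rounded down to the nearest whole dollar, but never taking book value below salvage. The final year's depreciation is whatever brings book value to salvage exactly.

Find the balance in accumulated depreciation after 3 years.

Depreciable base = $325,075 − $42,100 = $282,975.
Year 1: DB = ⌊$325,075 × 125%/5⌋ = $81,268; SL = ⌊$282,975/5⌋ = $56,595 → take DB $81,268. Book value $243,807.
Year 2: DB = ⌊$243,807 × 125%/5⌋ = $60,951; SL = ⌊$201,707/4⌋ = $50,426 → take DB $60,951. Book value $182,856.
Year 3: DB = ⌊$182,856 × 125%/5⌋ = $45,714; SL = ⌊$140,756/3⌋ = $46,918 → take SL $46,918. Book value $135,938.
Accumulated through year 3 = $325,075 − $135,938 = $189,137.

$189,137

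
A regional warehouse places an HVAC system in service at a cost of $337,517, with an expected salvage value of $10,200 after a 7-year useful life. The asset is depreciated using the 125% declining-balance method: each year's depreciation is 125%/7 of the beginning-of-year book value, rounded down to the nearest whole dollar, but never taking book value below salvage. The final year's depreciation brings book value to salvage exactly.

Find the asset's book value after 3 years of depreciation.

$187,072

Depreciable base = $337,517 − $10,200 = $327,317.
Year 1: ⌊$337,517 × 125%/7⌋ = $60,270. Book value $277,247.
Year 2: ⌊$277,247 × 125%/7⌋ = $49,508. Book value $227,739.
Year 3: ⌊$227,739 × 125%/7⌋ = $40,667. Book value $187,072.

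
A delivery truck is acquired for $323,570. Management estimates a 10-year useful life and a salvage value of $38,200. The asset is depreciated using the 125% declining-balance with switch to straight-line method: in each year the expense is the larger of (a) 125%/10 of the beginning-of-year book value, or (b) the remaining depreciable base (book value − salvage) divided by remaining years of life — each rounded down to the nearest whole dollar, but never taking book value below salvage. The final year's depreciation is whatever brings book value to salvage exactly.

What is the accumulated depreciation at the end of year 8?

Depreciable base = $323,570 − $38,200 = $285,370.
Year 1: DB = ⌊$323,570 × 125%/10⌋ = $40,446; SL = ⌊$285,370/10⌋ = $28,537 → take DB $40,446. Book value $283,124.
Year 2: DB = ⌊$283,124 × 125%/10⌋ = $35,390; SL = ⌊$244,924/9⌋ = $27,213 → take DB $35,390. Book value $247,734.
Year 3: DB = ⌊$247,734 × 125%/10⌋ = $30,966; SL = ⌊$209,534/8⌋ = $26,191 → take DB $30,966. Book value $216,768.
Year 4: DB = ⌊$216,768 × 125%/10⌋ = $27,096; SL = ⌊$178,568/7⌋ = $25,509 → take DB $27,096. Book value $189,672.
Year 5: DB = ⌊$189,672 × 125%/10⌋ = $23,709; SL = ⌊$151,472/6⌋ = $25,245 → take SL $25,245. Book value $164,427.
Year 6: DB = ⌊$164,427 × 125%/10⌋ = $20,553; SL = ⌊$126,227/5⌋ = $25,245 → take SL $25,245. Book value $139,182.
Year 7: DB = ⌊$139,182 × 125%/10⌋ = $17,397; SL = ⌊$100,982/4⌋ = $25,245 → take SL $25,245. Book value $113,937.
Year 8: DB = ⌊$113,937 × 125%/10⌋ = $14,242; SL = ⌊$75,737/3⌋ = $25,245 → take SL $25,245. Book value $88,692.
Accumulated through year 8 = $323,570 − $88,692 = $234,878.

$234,878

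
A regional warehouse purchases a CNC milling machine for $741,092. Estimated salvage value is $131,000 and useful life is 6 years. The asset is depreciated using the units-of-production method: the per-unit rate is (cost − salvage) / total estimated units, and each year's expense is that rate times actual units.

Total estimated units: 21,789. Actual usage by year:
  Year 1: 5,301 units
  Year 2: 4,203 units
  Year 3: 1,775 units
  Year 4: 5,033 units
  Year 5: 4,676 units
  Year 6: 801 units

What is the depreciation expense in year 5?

$130,928

Depreciable base = $741,092 − $131,000 = $610,092.
Rate = $610,092 / 21,789 units = $28 per unit.
Year 1: 5,301 × $28 = $148,428. Book value $592,664.
Year 2: 4,203 × $28 = $117,684. Book value $474,980.
Year 3: 1,775 × $28 = $49,700. Book value $425,280.
Year 4: 5,033 × $28 = $140,924. Book value $284,356.
Year 5: 4,676 × $28 = $130,928. Book value $153,428.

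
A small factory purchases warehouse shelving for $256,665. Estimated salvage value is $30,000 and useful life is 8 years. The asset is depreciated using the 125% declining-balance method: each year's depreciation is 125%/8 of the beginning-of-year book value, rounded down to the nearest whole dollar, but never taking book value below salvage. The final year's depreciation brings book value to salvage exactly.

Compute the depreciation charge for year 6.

$17,150

Depreciable base = $256,665 − $30,000 = $226,665.
Year 1: ⌊$256,665 × 125%/8⌋ = $40,103. Book value $216,562.
Year 2: ⌊$216,562 × 125%/8⌋ = $33,837. Book value $182,725.
Year 3: ⌊$182,725 × 125%/8⌋ = $28,550. Book value $154,175.
Year 4: ⌊$154,175 × 125%/8⌋ = $24,089. Book value $130,086.
Year 5: ⌊$130,086 × 125%/8⌋ = $20,325. Book value $109,761.
Year 6: ⌊$109,761 × 125%/8⌋ = $17,150. Book value $92,611.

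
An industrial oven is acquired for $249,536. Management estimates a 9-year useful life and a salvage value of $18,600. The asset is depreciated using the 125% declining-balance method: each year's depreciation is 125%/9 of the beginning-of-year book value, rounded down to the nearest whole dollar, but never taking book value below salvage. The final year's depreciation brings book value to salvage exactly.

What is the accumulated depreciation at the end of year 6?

Depreciable base = $249,536 − $18,600 = $230,936.
Year 1: ⌊$249,536 × 125%/9⌋ = $34,657. Book value $214,879.
Year 2: ⌊$214,879 × 125%/9⌋ = $29,844. Book value $185,035.
Year 3: ⌊$185,035 × 125%/9⌋ = $25,699. Book value $159,336.
Year 4: ⌊$159,336 × 125%/9⌋ = $22,130. Book value $137,206.
Year 5: ⌊$137,206 × 125%/9⌋ = $19,056. Book value $118,150.
Year 6: ⌊$118,150 × 125%/9⌋ = $16,409. Book value $101,741.
Accumulated through year 6 = $249,536 − $101,741 = $147,795.

$147,795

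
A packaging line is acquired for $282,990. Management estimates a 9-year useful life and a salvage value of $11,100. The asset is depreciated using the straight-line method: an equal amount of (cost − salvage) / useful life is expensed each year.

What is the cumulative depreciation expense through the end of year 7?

Depreciable base = $282,990 − $11,100 = $271,890.
Annual expense = $271,890 / 9 = $30,210.
End of year 1: book value $252,780.
End of year 2: book value $222,570.
End of year 3: book value $192,360.
End of year 4: book value $162,150.
End of year 5: book value $131,940.
End of year 6: book value $101,730.
End of year 7: book value $71,520.
Accumulated through year 7 = $282,990 − $71,520 = $211,470.

$211,470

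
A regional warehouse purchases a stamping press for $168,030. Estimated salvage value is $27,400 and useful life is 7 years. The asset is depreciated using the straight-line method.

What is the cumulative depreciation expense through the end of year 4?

Depreciable base = $168,030 − $27,400 = $140,630.
Annual expense = $140,630 / 7 = $20,090.
End of year 1: book value $147,940.
End of year 2: book value $127,850.
End of year 3: book value $107,760.
End of year 4: book value $87,670.
Accumulated through year 4 = $168,030 − $87,670 = $80,360.

$80,360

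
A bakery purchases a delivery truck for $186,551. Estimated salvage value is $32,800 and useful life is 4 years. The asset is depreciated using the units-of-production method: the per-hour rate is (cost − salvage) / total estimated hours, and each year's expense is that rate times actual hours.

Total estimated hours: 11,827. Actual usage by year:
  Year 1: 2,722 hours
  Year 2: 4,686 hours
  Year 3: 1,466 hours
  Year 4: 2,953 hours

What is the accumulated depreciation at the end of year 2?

Depreciable base = $186,551 − $32,800 = $153,751.
Rate = $153,751 / 11,827 hours = $13 per hour.
Year 1: 2,722 × $13 = $35,386. Book value $151,165.
Year 2: 4,686 × $13 = $60,918. Book value $90,247.
Accumulated through year 2 = $186,551 − $90,247 = $96,304.

$96,304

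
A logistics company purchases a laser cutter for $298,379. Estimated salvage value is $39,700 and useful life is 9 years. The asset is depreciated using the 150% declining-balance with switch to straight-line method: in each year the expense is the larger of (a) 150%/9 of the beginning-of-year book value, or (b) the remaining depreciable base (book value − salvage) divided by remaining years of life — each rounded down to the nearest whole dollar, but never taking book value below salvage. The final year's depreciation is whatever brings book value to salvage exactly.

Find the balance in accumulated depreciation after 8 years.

$238,625

Depreciable base = $298,379 − $39,700 = $258,679.
Year 1: DB = ⌊$298,379 × 150%/9⌋ = $49,729; SL = ⌊$258,679/9⌋ = $28,742 → take DB $49,729. Book value $248,650.
Year 2: DB = ⌊$248,650 × 150%/9⌋ = $41,441; SL = ⌊$208,950/8⌋ = $26,118 → take DB $41,441. Book value $207,209.
Year 3: DB = ⌊$207,209 × 150%/9⌋ = $34,534; SL = ⌊$167,509/7⌋ = $23,929 → take DB $34,534. Book value $172,675.
Year 4: DB = ⌊$172,675 × 150%/9⌋ = $28,779; SL = ⌊$132,975/6⌋ = $22,162 → take DB $28,779. Book value $143,896.
Year 5: DB = ⌊$143,896 × 150%/9⌋ = $23,982; SL = ⌊$104,196/5⌋ = $20,839 → take DB $23,982. Book value $119,914.
Year 6: DB = ⌊$119,914 × 150%/9⌋ = $19,985; SL = ⌊$80,214/4⌋ = $20,053 → take SL $20,053. Book value $99,861.
Year 7: DB = ⌊$99,861 × 150%/9⌋ = $16,643; SL = ⌊$60,161/3⌋ = $20,053 → take SL $20,053. Book value $79,808.
Year 8: DB = ⌊$79,808 × 150%/9⌋ = $13,301; SL = ⌊$40,108/2⌋ = $20,054 → take SL $20,054. Book value $59,754.
Accumulated through year 8 = $298,379 − $59,754 = $238,625.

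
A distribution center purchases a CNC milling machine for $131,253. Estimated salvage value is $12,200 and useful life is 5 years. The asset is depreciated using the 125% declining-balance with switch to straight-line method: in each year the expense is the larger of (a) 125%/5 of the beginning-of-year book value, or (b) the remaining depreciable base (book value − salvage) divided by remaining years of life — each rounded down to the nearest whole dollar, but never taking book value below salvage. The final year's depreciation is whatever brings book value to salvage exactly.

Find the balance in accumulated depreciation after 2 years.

$57,423

Depreciable base = $131,253 − $12,200 = $119,053.
Year 1: DB = ⌊$131,253 × 125%/5⌋ = $32,813; SL = ⌊$119,053/5⌋ = $23,810 → take DB $32,813. Book value $98,440.
Year 2: DB = ⌊$98,440 × 125%/5⌋ = $24,610; SL = ⌊$86,240/4⌋ = $21,560 → take DB $24,610. Book value $73,830.
Accumulated through year 2 = $131,253 − $73,830 = $57,423.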